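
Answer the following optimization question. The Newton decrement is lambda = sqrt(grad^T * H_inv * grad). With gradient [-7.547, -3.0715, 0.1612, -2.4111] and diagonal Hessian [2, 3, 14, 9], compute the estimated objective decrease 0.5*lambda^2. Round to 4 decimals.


Step 1: H is diagonal, so H^(-1) * g = [-3.7735, -1.0238, 0.0115, -0.2679].
Step 2: g^T H^(-1) g = sum_i g_i^2 / H_ii
  = (-7.547)^2/2 + (-3.0715)^2/3 + (0.1612)^2/14 + (-2.4111)^2/9
  = 28.4786 + 3.1447 + 0.0019 + 0.6459 = 32.2711
Step 3: Objective decrease = 0.5 * g^T H^(-1) g = 16.1355


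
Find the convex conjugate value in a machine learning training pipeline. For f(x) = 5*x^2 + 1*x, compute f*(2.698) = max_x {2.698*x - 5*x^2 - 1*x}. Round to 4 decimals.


f*(y) = sup_x {y*x - a*x^2 - b*x} = sup_x {(y-b)*x - a*x^2}
FOC: (y - b) - 2a*x = 0 => x* = (y - b)/(2a)
x* = (2.698 - 1)/(2*5) = 0.1698
f*(2.698) = (y-b)^2/(4a) = (2.698 - 1)^2/(4*5)
= 2.8832/20 = 0.1442


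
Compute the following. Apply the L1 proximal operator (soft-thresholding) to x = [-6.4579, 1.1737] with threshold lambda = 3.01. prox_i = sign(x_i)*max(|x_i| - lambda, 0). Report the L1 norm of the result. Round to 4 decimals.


Soft-thresholding with lambda = 3.01:
prox(-6.4579) = sign(-6.4579)*max(|-6.4579| - 3.01, 0) = -3.4479
prox(1.1737) = sign(1.1737)*max(|1.1737| - 3.01, 0) = 0.0
prox(x) = [-3.4479, 0.0]
||prox(x)||_1 = 3.4479 + 0.0 = 3.4479


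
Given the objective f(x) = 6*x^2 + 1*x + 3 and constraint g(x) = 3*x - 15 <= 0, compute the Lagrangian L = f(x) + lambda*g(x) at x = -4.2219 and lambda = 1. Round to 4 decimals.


Step 1: Evaluate f(x).
f(-4.2219) = 6*(-4.2219)^2 + 1*(-4.2219) + 3 = 105.7247
Step 2: Evaluate g(x).
g(-4.2219) = 3*-4.2219 - 15 = -27.6657
Step 3: Compute Lagrangian.
L = 105.7247 + 1*-27.6657 = 78.059


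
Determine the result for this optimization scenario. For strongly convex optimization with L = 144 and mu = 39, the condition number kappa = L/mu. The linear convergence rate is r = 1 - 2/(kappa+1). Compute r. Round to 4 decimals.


Step 1: Compute the condition number.
kappa = L/mu = 144/39 = 3.6923
Step 2: Compute the convergence rate.
r = 1 - 2/(kappa + 1) = 1 - 2*mu/(L + mu) = (L - mu)/(L + mu) = 105/183 = 0.5738


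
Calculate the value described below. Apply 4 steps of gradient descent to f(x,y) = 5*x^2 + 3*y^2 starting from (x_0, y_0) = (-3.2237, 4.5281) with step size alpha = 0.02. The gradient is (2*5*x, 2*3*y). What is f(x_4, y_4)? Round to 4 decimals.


Gradient descent on f(x,y) = 5*x^2 + 3*y^2.
Starting point: (-3.2237, 4.5281), alpha = 0.02
Step 1: grad_x = 2*5*-3.2237 = -32.237, grad_y = 2*3*4.5281 = 27.1686
  x_1 = -3.2237 - 0.02*-32.237 = -2.579
  y_1 = 4.5281 - 0.02*27.1686 = 3.9847
Step 2: grad_x = 2*5*-2.579 = -25.7896, grad_y = 2*3*3.9847 = 23.9084
  x_2 = -2.579 - 0.02*-25.7896 = -2.0632
  y_2 = 3.9847 - 0.02*23.9084 = 3.5066
Step 3: grad_x = 2*5*-2.0632 = -20.6317, grad_y = 2*3*3.5066 = 21.0394
  x_3 = -2.0632 - 0.02*-20.6317 = -1.6505
  y_3 = 3.5066 - 0.02*21.0394 = 3.0858
Step 4: grad_x = 2*5*-1.6505 = -16.5053, grad_y = 2*3*3.0858 = 18.5146
  x_4 = -1.6505 - 0.02*-16.5053 = -1.3204
  y_4 = 3.0858 - 0.02*18.5146 = 2.7155
f(-1.3204, 2.7155) = 5*(-1.3204)^2 + 3*2.7155^2 = 30.8391


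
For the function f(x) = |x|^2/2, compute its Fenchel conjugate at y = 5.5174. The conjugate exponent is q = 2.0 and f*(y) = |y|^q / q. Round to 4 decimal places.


The conjugate exponent q satisfies 1/p + 1/q = 1.
p = 2, so q = 2/(2 - 1) = 2.0
|y|^q = 5.5174^2.0 = 30.4417
f*(5.5174) = 30.4417 / 2.0 = 15.2209


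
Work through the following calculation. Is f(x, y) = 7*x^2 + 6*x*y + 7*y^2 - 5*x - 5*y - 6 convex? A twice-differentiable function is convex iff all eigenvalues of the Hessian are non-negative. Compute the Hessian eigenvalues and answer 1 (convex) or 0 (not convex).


The Hessian of f(x,y) = 7*x^2 + 6*x*y + 7*y^2 - 5*x - 5*y - 6 is:
H = [[14, 6], [6, 14]]
Trace = 14 + 14 = 28
Determinant = 14*14 - (6)^2 = 160
Discriminant = (28)^2 - 4*160 = 144.0
Eigenvalues: lambda_1 = 8.0, lambda_2 = 20.0
The function is convex.

1


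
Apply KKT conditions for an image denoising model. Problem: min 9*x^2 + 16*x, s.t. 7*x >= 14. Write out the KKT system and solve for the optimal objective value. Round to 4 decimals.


Step 1: Try lambda = 0 (constraint inactive).
x_unc = -16/(2*9) = -0.8889
Check: 7*-0.8889 = -6.2223 < 14 -- violated!
Step 2: Constraint must be active: 7*x = 14
x* = 14/7 = 2.0
lambda = (2*9*2.0 + 16)/7 = 7.4286
Step 3: Compute optimal value.
f(x*) = 9*2.0^2 + 16*2.0 = 68.0


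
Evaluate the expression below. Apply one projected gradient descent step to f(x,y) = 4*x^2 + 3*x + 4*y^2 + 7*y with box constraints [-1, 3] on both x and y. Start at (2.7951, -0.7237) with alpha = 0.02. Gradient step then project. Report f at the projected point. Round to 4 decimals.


Step 1: Compute gradient at (2.7951, -0.7237).
grad_x = 2*4*2.7951 + 3 = 25.3608
grad_y = 2*4*-0.7237 + 7 = 1.2104
Step 2: Gradient step.
x_raw = 2.7951 - 0.02*25.3608 = 2.2879
y_raw = -0.7237 - 0.02*1.2104 = -0.7479
Step 3: Project onto [-1, 3].
x_proj = clip(2.2879) = 2.2879
y_proj = clip(-0.7479) = -0.7479
Step 4: Evaluate f.
f(2.2879, -0.7479) = 24.8034


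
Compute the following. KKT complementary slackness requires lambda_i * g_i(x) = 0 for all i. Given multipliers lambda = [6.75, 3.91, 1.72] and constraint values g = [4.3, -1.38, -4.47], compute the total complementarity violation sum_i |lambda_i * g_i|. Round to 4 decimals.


KKT complementary slackness check:
lambda_1 * g_1 = 6.75 * 4.3 = 29.025
lambda_2 * g_2 = 3.91 * -1.38 = -5.3958
lambda_3 * g_3 = 1.72 * -4.47 = -7.6884
Total violation = 29.025 + 5.3958 + 7.6884 = 42.1092


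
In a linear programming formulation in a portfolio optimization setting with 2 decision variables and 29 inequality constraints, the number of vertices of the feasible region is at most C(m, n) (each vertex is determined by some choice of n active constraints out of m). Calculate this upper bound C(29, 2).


Each vertex corresponds to some choice of n active constraints out of m, so the number of vertices is at most C(m, n) = m! / (n!(m-n)!).
m = 29, n = 2
Numerator: 29 * 28
Denominator: 2! = 2
C(29, 2) = 406


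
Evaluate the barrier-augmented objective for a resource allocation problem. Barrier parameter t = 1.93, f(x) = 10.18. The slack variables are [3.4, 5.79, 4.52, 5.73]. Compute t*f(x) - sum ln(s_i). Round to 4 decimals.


Step 1: Compute log-barrier.
ln values: [1.2238, 1.7561, 1.5085, 1.7457]
phi = -(1.2238 + 1.7561 + 1.5085 + 1.7457) = -6.2341
Step 2: Compute augmented objective.
t*f(x) = 1.93*10.18 = 19.6474
Total = 19.6474 - 6.2341 = 13.4133


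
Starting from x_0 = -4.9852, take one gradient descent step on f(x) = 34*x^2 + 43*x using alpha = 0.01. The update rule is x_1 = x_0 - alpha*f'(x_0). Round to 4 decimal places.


We compute the gradient at x_0 and apply the update.
f'(x) = 68*x + 43
f'(-4.9852) = 68*-4.9852 + 43 = -295.9936
x_1 = -4.9852 - 0.01*-295.9936 = -2.0253


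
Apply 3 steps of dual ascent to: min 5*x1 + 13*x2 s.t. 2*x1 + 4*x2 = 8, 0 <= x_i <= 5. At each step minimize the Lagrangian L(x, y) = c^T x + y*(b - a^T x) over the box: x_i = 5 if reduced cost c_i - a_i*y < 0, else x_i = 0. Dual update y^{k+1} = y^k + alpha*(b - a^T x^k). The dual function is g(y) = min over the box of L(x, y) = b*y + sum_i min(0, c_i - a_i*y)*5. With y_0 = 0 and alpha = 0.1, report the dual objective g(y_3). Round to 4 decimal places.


Dual ascent for LP: min 5*x1 + 13*x2, 2*x1 + 4*x2 = 8, 0 <= x_i <= 5
Step 1: y^k = 0.0, reduced costs: (5.0, 13.0)
  x^k = (0.0, 0.0), subgradient = b - a^T x = 8.0
  y^{k+1} = 0.0 + 0.1*8.0 = 0.8
Step 2: y^k = 0.8, reduced costs: (3.4, 9.8)
  x^k = (0.0, 0.0), subgradient = b - a^T x = 8.0
  y^{k+1} = 0.8 + 0.1*8.0 = 1.6
Step 3: y^k = 1.6, reduced costs: (1.8, 6.6)
  x^k = (0.0, 0.0), subgradient = b - a^T x = 8.0
  y^{k+1} = 1.6 + 0.1*8.0 = 2.4
Dual objective at y_3 = 2.4: reduced costs (0.2, 3.4), box minimizer x = (0.0, 0.0)
g(y_3) = b*y + (c1 - a1*y)*x1 + (c2 - a2*y)*x2 = 8*2.4 + 0.2*0.0 + 3.4*0.0 = 19.2 + 0.0 + 0.0 = 19.2


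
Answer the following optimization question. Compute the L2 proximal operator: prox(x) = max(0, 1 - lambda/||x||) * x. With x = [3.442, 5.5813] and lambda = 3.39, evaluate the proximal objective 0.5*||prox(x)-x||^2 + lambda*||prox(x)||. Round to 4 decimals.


Step 1: Compute ||x||.
||x|| = 6.5573
Step 2: Compute scaling factor.
scale = max(0, 1 - 3.39/6.5573) = 0.483
Step 3: prox(x) = [1.6626, 2.6959]
||prox(x)|| = 3.1673
Step 4: Proximal objective.
0.5*||prox-x||^2 = 5.7461
lambda*||prox|| = 10.7371
Total = 16.4832


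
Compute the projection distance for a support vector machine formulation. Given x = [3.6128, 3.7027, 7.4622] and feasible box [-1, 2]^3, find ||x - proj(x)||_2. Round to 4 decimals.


Project each component onto [-1, 2].
clip(3.6128) = 2.0, clip(3.7027) = 2.0, clip(7.4622) = 2.0
Projection = [2.0, 2.0, 2.0]
Squared diffs: [2.6011, 2.8992, 29.8356]
Distance = sqrt(35.3359) = 5.9444


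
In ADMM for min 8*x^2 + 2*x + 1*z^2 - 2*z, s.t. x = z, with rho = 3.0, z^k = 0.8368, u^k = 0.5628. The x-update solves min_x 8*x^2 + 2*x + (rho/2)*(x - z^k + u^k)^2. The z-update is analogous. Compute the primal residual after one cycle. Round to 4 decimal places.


ADMM iteration with rho = 3.0, z^k = 0.8368, u^k = 0.5628
Step 1: x-update.
Minimize 8*x^2 + 2*x + (3.0/2)*(x - 0.8368 + 0.5628)^2
FOC: (2*8 + 3.0)*x = -2 + 3.0*(0.8368 - 0.5628)
x^{k+1} = -0.062
Step 2: z-update.
Minimize 1*z^2 - 2*z + (3.0/2)*(-0.062 - z + 0.5628)^2
FOC: (2*1 + 3.0)*z = 2 + 3.0*(-0.062 + 0.5628)
z^{k+1} = 0.7005
Step 3: u-update.
u^{k+1} = 0.5628 - 0.062 - 0.7005 = -0.1997
Step 4: Primal residual = |-0.062 - 0.7005| = 0.7625


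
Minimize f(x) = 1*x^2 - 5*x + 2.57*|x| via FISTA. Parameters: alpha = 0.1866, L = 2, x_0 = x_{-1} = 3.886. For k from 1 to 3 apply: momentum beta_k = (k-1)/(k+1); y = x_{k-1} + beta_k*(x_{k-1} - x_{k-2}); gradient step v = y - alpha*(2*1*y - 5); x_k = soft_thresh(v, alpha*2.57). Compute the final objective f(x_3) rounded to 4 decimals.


FISTA on f(x) = 1*x^2 - 5*x + 2.57*|x|
L = 2, alpha = 0.1866
Iteration 1: beta = 0.0, y = 3.886 + 0.0*(3.886 - 3.886) = 3.886
  grad(y) = 2.772, v = y - alpha*grad = 3.3687
  prox(v) = soft_thresh(3.3687, 0.4796) = 2.8892
Iteration 2: beta = 0.3333, y = 2.8892 + 0.3333*(2.8892 - 3.886) = 2.5569
  grad(y) = 0.1138, v = y - alpha*grad = 2.5357
  prox(v) = soft_thresh(2.5357, 0.4796) = 2.0561
Iteration 3: beta = 0.5, y = 2.0561 + 0.5*(2.0561 - 2.8892) = 1.6396
  grad(y) = -1.7209, v = y - alpha*grad = 1.9607
  prox(v) = soft_thresh(1.9607, 0.4796) = 1.4811
f(x_3) = 1*1.4811^2 - 5*1.4811 + 2.57*|1.4811| = -1.4054


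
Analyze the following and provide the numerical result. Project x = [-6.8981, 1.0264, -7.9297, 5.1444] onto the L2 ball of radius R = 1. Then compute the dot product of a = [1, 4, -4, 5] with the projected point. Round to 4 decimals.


Step 1: Compute ||x|| (intermediates to 6 decimals).
||x|| = sqrt((-6.8981)^2 + 1.0264^2 + (-7.9297)^2 + 5.1444^2) = 11.746586
Step 2: Project.
Since ||x|| > R, scale = R/||x|| = 1/11.746586 = 0.085131, proj(x) = scale * x
proj(x) = [-0.587242, 0.087378, -0.675063, 0.437948]
Step 3: Dot product.
a^T * proj(x) = 1*(-0.587242) + 4*0.087378 - 4*(-0.675063) + 5*0.437948 = 4.6523


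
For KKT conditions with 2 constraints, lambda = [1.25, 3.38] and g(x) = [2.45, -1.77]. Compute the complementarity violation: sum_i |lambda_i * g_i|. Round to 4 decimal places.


KKT complementary slackness check:
lambda_1 * g_1 = 1.25 * 2.45 = 3.0625
lambda_2 * g_2 = 3.38 * -1.77 = -5.9826
Total violation = 3.0625 + 5.9826 = 9.0451


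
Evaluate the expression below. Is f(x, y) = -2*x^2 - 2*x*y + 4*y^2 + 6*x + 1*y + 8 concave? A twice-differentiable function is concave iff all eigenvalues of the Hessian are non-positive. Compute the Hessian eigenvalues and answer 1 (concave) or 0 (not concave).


The Hessian of f(x,y) = -2*x^2 - 2*x*y + 4*y^2 + 6*x + 1*y + 8 is:
H = [[-4, -2], [-2, 8]]
Trace = -4 + 8 = 4
Determinant = -4*8 - (-2)^2 = -36
Discriminant = (4)^2 - 4*-36 = 160.0
Eigenvalues: lambda_1 = -4.3246, lambda_2 = 8.3246
The function is not concave.

0


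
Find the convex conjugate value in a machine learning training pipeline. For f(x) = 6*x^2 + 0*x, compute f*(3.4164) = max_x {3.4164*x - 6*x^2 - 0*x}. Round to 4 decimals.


f*(y) = sup_x {y*x - a*x^2 - b*x} = sup_x {(y-b)*x - a*x^2}
FOC: (y - b) - 2a*x = 0 => x* = (y - b)/(2a)
x* = (3.4164 - 0)/(2*6) = 0.2847
f*(3.4164) = (y-b)^2/(4a) = (3.4164 - 0)^2/(4*6)
= 11.6718/24 = 0.4863


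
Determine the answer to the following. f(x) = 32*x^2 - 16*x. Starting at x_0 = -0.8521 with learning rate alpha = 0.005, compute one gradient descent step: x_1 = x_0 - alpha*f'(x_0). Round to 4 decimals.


We compute the gradient at x_0 and apply the update.
f'(x) = 64*x - 16
f'(-0.8521) = 64*-0.8521 - 16 = -70.5344
x_1 = -0.8521 - 0.005*-70.5344 = -0.4994


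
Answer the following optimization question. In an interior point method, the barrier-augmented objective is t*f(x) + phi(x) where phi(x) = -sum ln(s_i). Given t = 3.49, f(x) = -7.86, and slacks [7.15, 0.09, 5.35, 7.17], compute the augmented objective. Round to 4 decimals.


Step 1: Compute log-barrier.
ln values: [1.9671, -2.4079, 1.6771, 1.9699]
phi = -(1.9671 - 2.4079 + 1.6771 + 1.9699) = -3.2062
Step 2: Compute augmented objective.
t*f(x) = 3.49*-7.86 = -27.4314
Total = -27.4314 - 3.2062 = -30.6376


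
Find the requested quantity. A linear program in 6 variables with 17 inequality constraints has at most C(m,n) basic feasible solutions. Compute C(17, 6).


Each vertex corresponds to some choice of n active constraints out of m, so the number of vertices is at most C(m, n) = m! / (n!(m-n)!).
m = 17, n = 6
Numerator: 17 * 16 * 15 * 14 * 13 * 12
Denominator: 6! = 720
C(17, 6) = 12376


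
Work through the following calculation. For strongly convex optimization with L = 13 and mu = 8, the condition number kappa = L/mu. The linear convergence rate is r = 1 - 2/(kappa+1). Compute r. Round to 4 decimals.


Step 1: Compute the condition number.
kappa = L/mu = 13/8 = 1.625
Step 2: Compute the convergence rate.
r = 1 - 2/(kappa + 1) = 1 - 2*mu/(L + mu) = (L - mu)/(L + mu) = 5/21 = 0.2381


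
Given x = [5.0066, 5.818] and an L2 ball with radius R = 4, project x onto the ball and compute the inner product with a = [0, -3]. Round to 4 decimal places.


Step 1: Compute ||x|| (intermediates to 6 decimals).
||x|| = sqrt(5.0066^2 + 5.818^2) = 7.675622
Step 2: Project.
Since ||x|| > R, scale = R/||x|| = 4/7.675622 = 0.52113, proj(x) = scale * x
proj(x) = [2.609089, 3.031934]
Step 3: Dot product.
a^T * proj(x) = 0*2.609089 - 3*3.031934 = -9.0958


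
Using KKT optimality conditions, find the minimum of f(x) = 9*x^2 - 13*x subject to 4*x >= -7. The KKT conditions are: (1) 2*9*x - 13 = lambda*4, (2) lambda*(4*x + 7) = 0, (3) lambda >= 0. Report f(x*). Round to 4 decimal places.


Step 1: Try lambda = 0 (constraint inactive).
Stationarity: 2*9*x - 13 = 0
x* = 13/(2*9) = 13/18 = 0.7222 (rounded; the exact value 13/18 is used below)
Check constraint: 4*0.7222 = 2.8888 >= -7 -- satisfied.
Step 2: Compute optimal value.
f(x*) = 9*(13/18)^2 - 13*(13/18) = -4.6944


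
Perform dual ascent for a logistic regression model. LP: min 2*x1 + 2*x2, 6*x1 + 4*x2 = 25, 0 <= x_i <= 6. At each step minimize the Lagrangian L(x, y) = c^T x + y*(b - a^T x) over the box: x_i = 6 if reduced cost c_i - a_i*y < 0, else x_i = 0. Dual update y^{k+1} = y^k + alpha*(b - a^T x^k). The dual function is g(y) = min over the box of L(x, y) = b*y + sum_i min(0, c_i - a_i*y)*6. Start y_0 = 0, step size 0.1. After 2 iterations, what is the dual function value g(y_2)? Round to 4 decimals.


Dual ascent for LP: min 2*x1 + 2*x2, 6*x1 + 4*x2 = 25, 0 <= x_i <= 6
Step 1: y^k = 0.0, reduced costs: (2.0, 2.0)
  x^k = (0.0, 0.0), subgradient = b - a^T x = 25.0
  y^{k+1} = 0.0 + 0.1*25.0 = 2.5
Step 2: y^k = 2.5, reduced costs: (-13.0, -8.0)
  x^k = (6.0, 6.0), subgradient = b - a^T x = -35.0
  y^{k+1} = 2.5 + 0.1*-35.0 = -1.0
Dual objective at y_2 = -1.0: reduced costs (8.0, 6.0), box minimizer x = (0.0, 0.0)
g(y_2) = b*y + (c1 - a1*y)*x1 + (c2 - a2*y)*x2 = 25*(-1.0) + 8.0*0.0 + 6.0*0.0 = -25.0 + 0.0 + 0.0 = -25.0


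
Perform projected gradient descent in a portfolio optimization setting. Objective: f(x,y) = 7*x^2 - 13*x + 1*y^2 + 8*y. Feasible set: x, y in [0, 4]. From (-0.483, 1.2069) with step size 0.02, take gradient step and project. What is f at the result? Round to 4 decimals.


Step 1: Compute gradient at (-0.483, 1.2069).
grad_x = 2*7*-0.483 - 13 = -19.762
grad_y = 2*1*1.2069 + 8 = 10.4138
Step 2: Gradient step.
x_raw = -0.483 - 0.02*-19.762 = -0.0878
y_raw = 1.2069 - 0.02*10.4138 = 0.9986
Step 3: Project onto [0, 4].
x_proj = clip(-0.0878) = 0.0
y_proj = clip(0.9986) = 0.9986
Step 4: Evaluate f.
f(0.0, 0.9986) = 8.9862


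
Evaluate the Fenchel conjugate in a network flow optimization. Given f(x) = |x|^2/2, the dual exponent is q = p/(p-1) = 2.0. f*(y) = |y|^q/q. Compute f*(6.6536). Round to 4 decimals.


The conjugate exponent q satisfies 1/p + 1/q = 1.
p = 2, so q = 2/(2 - 1) = 2.0
|y|^q = 6.6536^2.0 = 44.2704
f*(6.6536) = 44.2704 / 2.0 = 22.1352


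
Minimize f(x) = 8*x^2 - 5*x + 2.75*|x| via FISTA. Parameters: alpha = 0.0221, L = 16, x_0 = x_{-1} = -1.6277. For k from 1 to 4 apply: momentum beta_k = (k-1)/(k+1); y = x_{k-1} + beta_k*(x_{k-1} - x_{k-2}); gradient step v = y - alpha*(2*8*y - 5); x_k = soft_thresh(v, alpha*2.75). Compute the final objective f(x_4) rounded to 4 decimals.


FISTA on f(x) = 8*x^2 - 5*x + 2.75*|x|
L = 16, alpha = 0.0221
Iteration 1: beta = 0.0, y = -1.6277 + 0.0*(-1.6277 + 1.6277) = -1.6277
  grad(y) = -31.0432, v = y - alpha*grad = -0.9416
  prox(v) = soft_thresh(-0.9416, 0.0608) = -0.8809
Iteration 2: beta = 0.3333, y = -0.8809 + 0.3333*(-0.8809 + 1.6277) = -0.6319
  grad(y) = -15.1108, v = y - alpha*grad = -0.298
  prox(v) = soft_thresh(-0.298, 0.0608) = -0.2372
Iteration 3: beta = 0.5, y = -0.2372 + 0.5*(-0.2372 + 0.8809) = 0.0846
  grad(y) = -3.6459, v = y - alpha*grad = 0.1652
  prox(v) = soft_thresh(0.1652, 0.0608) = 0.1044
Iteration 4: beta = 0.6, y = 0.1044 + 0.6*(0.1044 + 0.2372) = 0.3094
  grad(y) = -0.0494, v = y - alpha*grad = 0.3105
  prox(v) = soft_thresh(0.3105, 0.0608) = 0.2497
f(x_4) = 8*0.2497^2 - 5*0.2497 + 2.75*|0.2497| = -0.063


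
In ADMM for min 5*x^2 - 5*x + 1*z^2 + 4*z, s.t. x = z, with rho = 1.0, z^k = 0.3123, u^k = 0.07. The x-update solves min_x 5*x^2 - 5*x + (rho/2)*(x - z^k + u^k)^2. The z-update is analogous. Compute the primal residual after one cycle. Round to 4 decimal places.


ADMM iteration with rho = 1.0, z^k = 0.3123, u^k = 0.07
Step 1: x-update.
Minimize 5*x^2 - 5*x + (1.0/2)*(x - 0.3123 + 0.07)^2
FOC: (2*5 + 1.0)*x = 5 + 1.0*(0.3123 - 0.07)
x^{k+1} = 0.4766
Step 2: z-update.
Minimize 1*z^2 + 4*z + (1.0/2)*(0.4766 - z + 0.07)^2
FOC: (2*1 + 1.0)*z = -4 + 1.0*(0.4766 + 0.07)
z^{k+1} = -1.1511
Step 3: u-update.
u^{k+1} = 0.07 + 0.4766 + 1.1511 = 1.6977
Step 4: Primal residual = |0.4766 + 1.1511| = 1.6277


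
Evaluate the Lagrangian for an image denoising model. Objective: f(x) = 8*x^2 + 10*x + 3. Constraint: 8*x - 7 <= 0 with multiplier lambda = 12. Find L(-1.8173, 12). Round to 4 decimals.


Step 1: Evaluate f(x).
f(-1.8173) = 8*(-1.8173)^2 + 10*(-1.8173) + 3 = 11.2476
Step 2: Evaluate g(x).
g(-1.8173) = 8*-1.8173 - 7 = -21.5384
Step 3: Compute Lagrangian.
L = 11.2476 + 12*-21.5384 = -247.2132


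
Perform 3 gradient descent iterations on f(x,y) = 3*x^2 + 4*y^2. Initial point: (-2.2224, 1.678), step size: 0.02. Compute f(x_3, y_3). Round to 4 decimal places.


Gradient descent on f(x,y) = 3*x^2 + 4*y^2.
Starting point: (-2.2224, 1.678), alpha = 0.02
Step 1: grad_x = 2*3*-2.2224 = -13.3344, grad_y = 2*4*1.678 = 13.424
  x_1 = -2.2224 - 0.02*-13.3344 = -1.9557
  y_1 = 1.678 - 0.02*13.424 = 1.4095
Step 2: grad_x = 2*3*-1.9557 = -11.7343, grad_y = 2*4*1.4095 = 11.2762
  x_2 = -1.9557 - 0.02*-11.7343 = -1.721
  y_2 = 1.4095 - 0.02*11.2762 = 1.184
Step 3: grad_x = 2*3*-1.721 = -10.3262, grad_y = 2*4*1.184 = 9.472
  x_3 = -1.721 - 0.02*-10.3262 = -1.5145
  y_3 = 1.184 - 0.02*9.472 = 0.9946
f(-1.5145, 0.9946) = 3*(-1.5145)^2 + 4*0.9946^2 = 10.8377


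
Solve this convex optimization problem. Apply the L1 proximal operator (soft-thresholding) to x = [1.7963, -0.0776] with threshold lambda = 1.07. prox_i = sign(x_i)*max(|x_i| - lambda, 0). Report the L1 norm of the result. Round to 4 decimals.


Soft-thresholding with lambda = 1.07:
prox(1.7963) = sign(1.7963)*max(|1.7963| - 1.07, 0) = 0.7263
prox(-0.0776) = sign(-0.0776)*max(|-0.0776| - 1.07, 0) = 0.0
prox(x) = [0.7263, 0.0]
||prox(x)||_1 = 0.7263 + 0.0 = 0.7263


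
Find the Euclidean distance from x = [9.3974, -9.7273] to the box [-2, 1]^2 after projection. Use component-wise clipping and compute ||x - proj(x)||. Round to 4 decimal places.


Project each component onto [-2, 1].
clip(9.3974) = 1.0, clip(-9.7273) = -2.0
Projection = [1.0, -2.0]
Squared diffs: [70.5163, 59.7112]
Distance = sqrt(130.2275) = 11.4117


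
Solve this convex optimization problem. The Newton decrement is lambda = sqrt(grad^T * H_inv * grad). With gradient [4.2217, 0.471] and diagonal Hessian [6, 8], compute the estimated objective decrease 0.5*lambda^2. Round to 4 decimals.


Step 1: H is diagonal, so H^(-1) * g = [0.7036, 0.0589].
Step 2: g^T H^(-1) g = sum_i g_i^2 / H_ii
  = (4.2217)^2/6 + (0.471)^2/8
  = 2.9705 + 0.0277 = 2.9982
Step 3: Objective decrease = 0.5 * g^T H^(-1) g = 1.4991


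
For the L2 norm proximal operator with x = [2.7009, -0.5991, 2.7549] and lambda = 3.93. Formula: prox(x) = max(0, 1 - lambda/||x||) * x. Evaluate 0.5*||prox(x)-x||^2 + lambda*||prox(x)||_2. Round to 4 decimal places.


Step 1: Compute ||x||.
||x|| = 3.9043
Step 2: Compute scaling factor.
scale = max(0, 1 - 3.93/3.9043) = 0.0
Step 3: prox(x) = [0.0, -0.0, 0.0]
||prox(x)|| = 0.0
Step 4: Proximal objective.
0.5*||prox-x||^2 = 7.6216
lambda*||prox|| = 0.0
Total = 7.6216


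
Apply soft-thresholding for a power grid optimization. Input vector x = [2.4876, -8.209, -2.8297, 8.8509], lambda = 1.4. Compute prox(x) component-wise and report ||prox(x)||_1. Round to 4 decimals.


Soft-thresholding with lambda = 1.4:
prox(2.4876) = sign(2.4876)*max(|2.4876| - 1.4, 0) = 1.0876
prox(-8.209) = sign(-8.209)*max(|-8.209| - 1.4, 0) = -6.809
prox(-2.8297) = sign(-2.8297)*max(|-2.8297| - 1.4, 0) = -1.4297
prox(8.8509) = sign(8.8509)*max(|8.8509| - 1.4, 0) = 7.4509
prox(x) = [1.0876, -6.809, -1.4297, 7.4509]
||prox(x)||_1 = 1.0876 + 6.809 + 1.4297 + 7.4509 = 16.7772


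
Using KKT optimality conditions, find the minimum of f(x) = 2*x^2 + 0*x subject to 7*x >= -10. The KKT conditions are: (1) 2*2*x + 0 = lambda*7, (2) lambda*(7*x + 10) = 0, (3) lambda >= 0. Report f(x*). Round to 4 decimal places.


Step 1: Try lambda = 0 (constraint inactive).
Stationarity: 2*2*x + 0 = 0
x* = 0/(2*2) = 0.0
Check constraint: 7*0.0 = 0.0 >= -10 -- satisfied.
Step 2: Compute optimal value.
f(x*) = 2*0.0^2 + 0*0.0 = 0.0


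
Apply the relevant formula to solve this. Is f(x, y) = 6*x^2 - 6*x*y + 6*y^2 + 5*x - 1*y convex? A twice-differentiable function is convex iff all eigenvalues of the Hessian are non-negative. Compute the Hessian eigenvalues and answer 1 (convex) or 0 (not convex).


The Hessian of f(x,y) = 6*x^2 - 6*x*y + 6*y^2 + 5*x - 1*y is:
H = [[12, -6], [-6, 12]]
Trace = 12 + 12 = 24
Determinant = 12*12 - (-6)^2 = 108
Discriminant = (24)^2 - 4*108 = 144.0
Eigenvalues: lambda_1 = 6.0, lambda_2 = 18.0
The function is convex.

1


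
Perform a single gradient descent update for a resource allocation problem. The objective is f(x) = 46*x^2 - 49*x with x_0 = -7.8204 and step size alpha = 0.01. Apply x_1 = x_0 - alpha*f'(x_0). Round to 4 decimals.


We compute the gradient at x_0 and apply the update.
f'(x) = 92*x - 49
f'(-7.8204) = 92*-7.8204 - 49 = -768.4768
x_1 = -7.8204 - 0.01*-768.4768 = -0.1356


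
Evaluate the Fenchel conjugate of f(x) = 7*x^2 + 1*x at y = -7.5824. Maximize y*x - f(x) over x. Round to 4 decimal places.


f*(y) = sup_x {y*x - a*x^2 - b*x} = sup_x {(y-b)*x - a*x^2}
FOC: (y - b) - 2a*x = 0 => x* = (y - b)/(2a)
x* = (-7.5824 - 1)/(2*7) = -0.613
f*(-7.5824) = (y-b)^2/(4a) = (-7.5824 - 1)^2/(4*7)
= 73.6576/28 = 2.6306


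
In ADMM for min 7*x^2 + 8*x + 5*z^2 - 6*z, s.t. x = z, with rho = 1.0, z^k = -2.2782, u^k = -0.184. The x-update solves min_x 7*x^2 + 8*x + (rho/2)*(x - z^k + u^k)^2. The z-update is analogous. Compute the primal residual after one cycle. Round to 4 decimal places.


ADMM iteration with rho = 1.0, z^k = -2.2782, u^k = -0.184
Step 1: x-update.
Minimize 7*x^2 + 8*x + (1.0/2)*(x + 2.2782 - 0.184)^2
FOC: (2*7 + 1.0)*x = -8 + 1.0*(-2.2782 + 0.184)
x^{k+1} = -0.6729
Step 2: z-update.
Minimize 5*z^2 - 6*z + (1.0/2)*(-0.6729 - z - 0.184)^2
FOC: (2*5 + 1.0)*z = 6 + 1.0*(-0.6729 - 0.184)
z^{k+1} = 0.4676
Step 3: u-update.
u^{k+1} = -0.184 - 0.6729 - 0.4676 = -1.3245
Step 4: Primal residual = |-0.6729 - 0.4676| = 1.1405


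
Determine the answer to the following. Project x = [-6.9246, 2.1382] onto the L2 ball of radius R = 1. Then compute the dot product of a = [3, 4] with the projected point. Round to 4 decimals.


Step 1: Compute ||x|| (intermediates to 6 decimals).
||x|| = sqrt((-6.9246)^2 + 2.1382^2) = 7.247205
Step 2: Project.
Since ||x|| > R, scale = R/||x|| = 1/7.247205 = 0.137984, proj(x) = scale * x
proj(x) = [-0.955484, 0.295037]
Step 3: Dot product.
a^T * proj(x) = 3*(-0.955484) + 4*0.295037 = -1.6863


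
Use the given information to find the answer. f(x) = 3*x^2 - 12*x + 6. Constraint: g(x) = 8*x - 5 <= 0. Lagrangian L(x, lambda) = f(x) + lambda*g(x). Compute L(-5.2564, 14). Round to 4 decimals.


Step 1: Evaluate f(x).
f(-5.2564) = 3*(-5.2564)^2 - 12*(-5.2564) + 6 = 151.966
Step 2: Evaluate g(x).
g(-5.2564) = 8*-5.2564 - 5 = -47.0512
Step 3: Compute Lagrangian.
L = 151.966 + 14*-47.0512 = -506.7508


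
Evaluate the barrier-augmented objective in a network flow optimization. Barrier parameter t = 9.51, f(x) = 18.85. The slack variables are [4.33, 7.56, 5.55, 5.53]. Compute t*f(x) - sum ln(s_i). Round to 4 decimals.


Step 1: Compute log-barrier.
ln values: [1.4656, 2.0229, 1.7138, 1.7102]
phi = -(1.4656 + 2.0229 + 1.7138 + 1.7102) = -6.9124
Step 2: Compute augmented objective.
t*f(x) = 9.51*18.85 = 179.2635
Total = 179.2635 - 6.9124 = 172.3511


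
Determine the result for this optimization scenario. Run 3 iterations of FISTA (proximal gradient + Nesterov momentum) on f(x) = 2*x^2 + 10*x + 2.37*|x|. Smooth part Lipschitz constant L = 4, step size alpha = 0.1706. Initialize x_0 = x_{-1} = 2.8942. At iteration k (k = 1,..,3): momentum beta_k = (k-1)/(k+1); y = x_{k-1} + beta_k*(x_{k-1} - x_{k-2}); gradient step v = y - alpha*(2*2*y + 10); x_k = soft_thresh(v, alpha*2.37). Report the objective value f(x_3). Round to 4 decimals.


FISTA on f(x) = 2*x^2 + 10*x + 2.37*|x|
L = 4, alpha = 0.1706
Iteration 1: beta = 0.0, y = 2.8942 + 0.0*(2.8942 - 2.8942) = 2.8942
  grad(y) = 21.5768, v = y - alpha*grad = -0.7868
  prox(v) = soft_thresh(-0.7868, 0.4043) = -0.3825
Iteration 2: beta = 0.3333, y = -0.3825 + 0.3333*(-0.3825 - 2.8942) = -1.4747
  grad(y) = 4.1012, v = y - alpha*grad = -2.1744
  prox(v) = soft_thresh(-2.1744, 0.4043) = -1.77
Iteration 3: beta = 0.5, y = -1.77 + 0.5*(-1.77 + 0.3825) = -2.4638
  grad(y) = 0.1447, v = y - alpha*grad = -2.4885
  prox(v) = soft_thresh(-2.4885, 0.4043) = -2.0842
f(x_3) = 2*(-2.0842)^2 + 10*(-2.0842) + 2.37*|-2.0842| = -7.2147


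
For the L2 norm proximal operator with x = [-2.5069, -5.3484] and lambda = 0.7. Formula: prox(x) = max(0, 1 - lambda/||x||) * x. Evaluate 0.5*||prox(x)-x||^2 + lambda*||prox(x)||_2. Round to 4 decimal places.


Step 1: Compute ||x||.
||x|| = 5.9068
Step 2: Compute scaling factor.
scale = max(0, 1 - 0.7/5.9068) = 0.8815
Step 3: prox(x) = [-2.2098, -4.7146]
||prox(x)|| = 5.2068
Step 4: Proximal objective.
0.5*||prox-x||^2 = 0.245
lambda*||prox|| = 3.6448
Total = 3.8897


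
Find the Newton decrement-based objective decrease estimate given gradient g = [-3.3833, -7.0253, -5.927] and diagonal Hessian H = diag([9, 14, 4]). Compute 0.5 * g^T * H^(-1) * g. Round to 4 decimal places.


Step 1: H is diagonal, so H^(-1) * g = [-0.3759, -0.5018, -1.4818].
Step 2: g^T H^(-1) g = sum_i g_i^2 / H_ii
  = (-3.3833)^2/9 + (-7.0253)^2/14 + (-5.927)^2/4
  = 1.2719 + 3.5253 + 8.7823 = 13.5795
Step 3: Objective decrease = 0.5 * g^T H^(-1) g = 6.7898


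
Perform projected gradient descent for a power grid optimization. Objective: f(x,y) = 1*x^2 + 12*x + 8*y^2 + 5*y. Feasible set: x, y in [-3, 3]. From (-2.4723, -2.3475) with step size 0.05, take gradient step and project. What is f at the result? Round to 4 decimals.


Step 1: Compute gradient at (-2.4723, -2.3475).
grad_x = 2*1*-2.4723 + 12 = 7.0554
grad_y = 2*8*-2.3475 + 5 = -32.56
Step 2: Gradient step.
x_raw = -2.4723 - 0.05*7.0554 = -2.8251
y_raw = -2.3475 - 0.05*-32.56 = -0.7195
Step 3: Project onto [-3, 3].
x_proj = clip(-2.8251) = -2.8251
y_proj = clip(-0.7195) = -0.7195
Step 4: Evaluate f.
f(-2.8251, -0.7195) = -25.3759


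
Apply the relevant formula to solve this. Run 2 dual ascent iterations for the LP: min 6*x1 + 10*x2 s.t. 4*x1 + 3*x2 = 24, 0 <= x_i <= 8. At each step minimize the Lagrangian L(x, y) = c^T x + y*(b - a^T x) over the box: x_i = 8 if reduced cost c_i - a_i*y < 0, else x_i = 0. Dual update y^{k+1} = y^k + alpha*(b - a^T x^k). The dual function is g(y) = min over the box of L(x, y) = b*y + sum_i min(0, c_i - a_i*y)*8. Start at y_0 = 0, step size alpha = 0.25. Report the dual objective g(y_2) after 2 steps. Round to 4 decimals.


Dual ascent for LP: min 6*x1 + 10*x2, 4*x1 + 3*x2 = 24, 0 <= x_i <= 8
Step 1: y^k = 0.0, reduced costs: (6.0, 10.0)
  x^k = (0.0, 0.0), subgradient = b - a^T x = 24.0
  y^{k+1} = 0.0 + 0.25*24.0 = 6.0
Step 2: y^k = 6.0, reduced costs: (-18.0, -8.0)
  x^k = (8.0, 8.0), subgradient = b - a^T x = -32.0
  y^{k+1} = 6.0 + 0.25*-32.0 = -2.0
Dual objective at y_2 = -2.0: reduced costs (14.0, 16.0), box minimizer x = (0.0, 0.0)
g(y_2) = b*y + (c1 - a1*y)*x1 + (c2 - a2*y)*x2 = 24*(-2.0) + 14.0*0.0 + 16.0*0.0 = -48.0 + 0.0 + 0.0 = -48.0


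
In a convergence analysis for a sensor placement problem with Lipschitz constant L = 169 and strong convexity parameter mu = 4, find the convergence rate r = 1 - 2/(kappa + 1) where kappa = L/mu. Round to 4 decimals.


Step 1: Compute the condition number.
kappa = L/mu = 169/4 = 42.25
Step 2: Compute the convergence rate.
r = 1 - 2/(kappa + 1) = 1 - 2*mu/(L + mu) = (L - mu)/(L + mu) = 165/173 = 0.9538


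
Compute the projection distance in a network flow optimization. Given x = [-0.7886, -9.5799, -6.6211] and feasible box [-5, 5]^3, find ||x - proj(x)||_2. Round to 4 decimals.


Project each component onto [-5, 5].
clip(-0.7886) = -0.7886, clip(-9.5799) = -5.0, clip(-6.6211) = -5.0
Projection = [-0.7886, -5.0, -5.0]
Squared diffs: [0.0, 20.9755, 2.628]
Distance = sqrt(23.6035) = 4.8583


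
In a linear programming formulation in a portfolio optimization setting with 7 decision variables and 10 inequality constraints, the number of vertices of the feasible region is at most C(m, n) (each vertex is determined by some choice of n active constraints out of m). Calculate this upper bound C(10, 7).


Each vertex corresponds to some choice of n active constraints out of m, so the number of vertices is at most C(m, n) = m! / (n!(m-n)!).
m = 10, n = 7
Numerator: 10 * 9 * 8 * 7 * 6 * 5 * 4
Denominator: 7! = 5040
C(10, 7) = 120


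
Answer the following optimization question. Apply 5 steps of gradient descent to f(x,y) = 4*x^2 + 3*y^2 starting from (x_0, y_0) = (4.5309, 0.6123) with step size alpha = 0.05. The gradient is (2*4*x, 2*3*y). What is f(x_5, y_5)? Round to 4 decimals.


Gradient descent on f(x,y) = 4*x^2 + 3*y^2.
Starting point: (4.5309, 0.6123), alpha = 0.05
Step 1: grad_x = 2*4*4.5309 = 36.2472, grad_y = 2*3*0.6123 = 3.6738
  x_1 = 4.5309 - 0.05*36.2472 = 2.7185
  y_1 = 0.6123 - 0.05*3.6738 = 0.4286
Step 2: grad_x = 2*4*2.7185 = 21.7483, grad_y = 2*3*0.4286 = 2.5717
  x_2 = 2.7185 - 0.05*21.7483 = 1.6311
  y_2 = 0.4286 - 0.05*2.5717 = 0.3
Step 3: grad_x = 2*4*1.6311 = 13.049, grad_y = 2*3*0.3 = 1.8002
  x_3 = 1.6311 - 0.05*13.049 = 0.9787
  y_3 = 0.3 - 0.05*1.8002 = 0.21
Step 4: grad_x = 2*4*0.9787 = 7.8294, grad_y = 2*3*0.21 = 1.2601
  x_4 = 0.9787 - 0.05*7.8294 = 0.5872
  y_4 = 0.21 - 0.05*1.2601 = 0.147
Step 5: grad_x = 2*4*0.5872 = 4.6976, grad_y = 2*3*0.147 = 0.8821
  x_5 = 0.5872 - 0.05*4.6976 = 0.3523
  y_5 = 0.147 - 0.05*0.8821 = 0.1029
f(0.3523, 0.1029) = 4*0.3523^2 + 3*0.1029^2 = 0.5283


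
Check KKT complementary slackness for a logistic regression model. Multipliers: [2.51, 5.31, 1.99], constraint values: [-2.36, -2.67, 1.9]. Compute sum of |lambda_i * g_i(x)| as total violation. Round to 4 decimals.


KKT complementary slackness check:
lambda_1 * g_1 = 2.51 * -2.36 = -5.9236
lambda_2 * g_2 = 5.31 * -2.67 = -14.1777
lambda_3 * g_3 = 1.99 * 1.9 = 3.781
Total violation = 5.9236 + 14.1777 + 3.781 = 23.8823


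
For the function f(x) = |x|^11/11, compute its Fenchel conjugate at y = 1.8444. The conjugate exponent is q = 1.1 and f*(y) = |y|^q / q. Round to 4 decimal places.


The conjugate exponent q satisfies 1/p + 1/q = 1.
p = 11, so q = 11/(11 - 1) = 1.1
|y|^q = 1.8444^1.1 = 1.9608
f*(1.8444) = 1.9608 / 1.1 = 1.7826


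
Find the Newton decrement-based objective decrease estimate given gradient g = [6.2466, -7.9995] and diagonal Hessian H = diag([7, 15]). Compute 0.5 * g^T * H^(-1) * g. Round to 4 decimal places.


Step 1: H is diagonal, so H^(-1) * g = [0.8924, -0.5333].
Step 2: g^T H^(-1) g = sum_i g_i^2 / H_ii
  = (6.2466)^2/7 + (-7.9995)^2/15
  = 5.5743 + 4.2661 = 9.8404
Step 3: Objective decrease = 0.5 * g^T H^(-1) g = 4.9202


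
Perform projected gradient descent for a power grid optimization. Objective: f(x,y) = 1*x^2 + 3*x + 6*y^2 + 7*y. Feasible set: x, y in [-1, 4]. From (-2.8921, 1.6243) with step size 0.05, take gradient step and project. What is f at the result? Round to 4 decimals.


Step 1: Compute gradient at (-2.8921, 1.6243).
grad_x = 2*1*-2.8921 + 3 = -2.7842
grad_y = 2*6*1.6243 + 7 = 26.4916
Step 2: Gradient step.
x_raw = -2.8921 - 0.05*-2.7842 = -2.7529
y_raw = 1.6243 - 0.05*26.4916 = 0.2997
Step 3: Project onto [-1, 4].
x_proj = clip(-2.7529) = -1.0
y_proj = clip(0.2997) = 0.2997
Step 4: Evaluate f.
f(-1.0, 0.2997) = 0.637


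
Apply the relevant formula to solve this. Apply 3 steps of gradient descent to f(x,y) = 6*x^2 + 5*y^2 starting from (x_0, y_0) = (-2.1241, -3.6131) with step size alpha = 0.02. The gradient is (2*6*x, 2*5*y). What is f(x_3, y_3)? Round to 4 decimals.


Gradient descent on f(x,y) = 6*x^2 + 5*y^2.
Starting point: (-2.1241, -3.6131), alpha = 0.02
Step 1: grad_x = 2*6*-2.1241 = -25.4892, grad_y = 2*5*-3.6131 = -36.131
  x_1 = -2.1241 - 0.02*-25.4892 = -1.6143
  y_1 = -3.6131 - 0.02*-36.131 = -2.8905
Step 2: grad_x = 2*6*-1.6143 = -19.3718, grad_y = 2*5*-2.8905 = -28.9048
  x_2 = -1.6143 - 0.02*-19.3718 = -1.2269
  y_2 = -2.8905 - 0.02*-28.9048 = -2.3124
Step 3: grad_x = 2*6*-1.2269 = -14.7226, grad_y = 2*5*-2.3124 = -23.1238
  x_3 = -1.2269 - 0.02*-14.7226 = -0.9324
  y_3 = -2.3124 - 0.02*-23.1238 = -1.8499
f(-0.9324, -1.8499) = 6*(-0.9324)^2 + 5*(-1.8499)^2 = 22.3273


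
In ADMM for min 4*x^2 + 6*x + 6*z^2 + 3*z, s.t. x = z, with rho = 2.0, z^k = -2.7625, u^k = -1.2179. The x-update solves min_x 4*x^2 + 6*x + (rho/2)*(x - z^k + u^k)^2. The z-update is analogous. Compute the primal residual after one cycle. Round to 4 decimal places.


ADMM iteration with rho = 2.0, z^k = -2.7625, u^k = -1.2179
Step 1: x-update.
Minimize 4*x^2 + 6*x + (2.0/2)*(x + 2.7625 - 1.2179)^2
FOC: (2*4 + 2.0)*x = -6 + 2.0*(-2.7625 + 1.2179)
x^{k+1} = -0.9089
Step 2: z-update.
Minimize 6*z^2 + 3*z + (2.0/2)*(-0.9089 - z - 1.2179)^2
FOC: (2*6 + 2.0)*z = -3 + 2.0*(-0.9089 - 1.2179)
z^{k+1} = -0.5181
Step 3: u-update.
u^{k+1} = -1.2179 - 0.9089 + 0.5181 = -1.6087
Step 4: Primal residual = |-0.9089 + 0.5181| = 0.3908


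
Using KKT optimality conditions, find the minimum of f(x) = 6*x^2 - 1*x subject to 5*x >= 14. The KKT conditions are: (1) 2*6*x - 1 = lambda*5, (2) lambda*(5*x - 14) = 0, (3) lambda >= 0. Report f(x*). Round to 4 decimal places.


Step 1: Try lambda = 0 (constraint inactive).
x_unc = 1/(2*6) = 0.0833
Check: 5*0.0833 = 0.4165 < 14 -- violated!
Step 2: Constraint must be active: 5*x = 14
x* = 14/5 = 2.8
lambda = (2*6*2.8 - 1)/5 = 6.52
Step 3: Compute optimal value.
f(x*) = 6*2.8^2 - 1*2.8 = 44.24


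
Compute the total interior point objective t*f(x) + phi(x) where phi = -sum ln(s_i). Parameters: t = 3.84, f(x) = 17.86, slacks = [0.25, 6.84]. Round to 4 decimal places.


Step 1: Compute log-barrier.
ln values: [-1.3863, 1.9228]
phi = -(-1.3863 + 1.9228) = -0.5365
Step 2: Compute augmented objective.
t*f(x) = 3.84*17.86 = 68.5824
Total = 68.5824 - 0.5365 = 68.0459


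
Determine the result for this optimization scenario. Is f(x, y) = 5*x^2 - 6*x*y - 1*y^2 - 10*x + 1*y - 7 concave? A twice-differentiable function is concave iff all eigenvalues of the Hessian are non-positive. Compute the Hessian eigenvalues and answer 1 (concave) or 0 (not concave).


The Hessian of f(x,y) = 5*x^2 - 6*x*y - 1*y^2 - 10*x + 1*y - 7 is:
H = [[10, -6], [-6, -2]]
Trace = 10 - 2 = 8
Determinant = 10*-2 - (-6)^2 = -56
Discriminant = (8)^2 - 4*-56 = 288.0
Eigenvalues: lambda_1 = -4.4853, lambda_2 = 12.4853
The function is not concave.

0


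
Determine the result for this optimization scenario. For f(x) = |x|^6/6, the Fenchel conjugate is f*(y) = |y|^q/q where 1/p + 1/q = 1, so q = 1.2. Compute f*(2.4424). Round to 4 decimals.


The conjugate exponent q satisfies 1/p + 1/q = 1.
p = 6, so q = 6/(6 - 1) = 1.2
|y|^q = 2.4424^1.2 = 2.92
f*(2.4424) = 2.92 / 1.2 = 2.4333


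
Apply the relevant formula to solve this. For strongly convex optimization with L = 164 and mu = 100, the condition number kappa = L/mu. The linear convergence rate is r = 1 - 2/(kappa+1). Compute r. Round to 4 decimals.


Step 1: Compute the condition number.
kappa = L/mu = 164/100 = 1.64
Step 2: Compute the convergence rate.
r = 1 - 2/(kappa + 1) = 1 - 2*mu/(L + mu) = (L - mu)/(L + mu) = 64/264 = 0.2424


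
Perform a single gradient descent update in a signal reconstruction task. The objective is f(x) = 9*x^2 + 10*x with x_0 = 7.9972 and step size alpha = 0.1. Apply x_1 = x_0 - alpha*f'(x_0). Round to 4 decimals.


We compute the gradient at x_0 and apply the update.
f'(x) = 18*x + 10
f'(7.9972) = 18*7.9972 + 10 = 153.9496
x_1 = 7.9972 - 0.1*153.9496 = -7.3978


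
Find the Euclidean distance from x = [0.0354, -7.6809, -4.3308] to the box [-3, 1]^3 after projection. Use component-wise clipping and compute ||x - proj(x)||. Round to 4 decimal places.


Project each component onto [-3, 1].
clip(0.0354) = 0.0354, clip(-7.6809) = -3.0, clip(-4.3308) = -3.0
Projection = [0.0354, -3.0, -3.0]
Squared diffs: [0.0, 21.9108, 1.771]
Distance = sqrt(23.6818) = 4.8664


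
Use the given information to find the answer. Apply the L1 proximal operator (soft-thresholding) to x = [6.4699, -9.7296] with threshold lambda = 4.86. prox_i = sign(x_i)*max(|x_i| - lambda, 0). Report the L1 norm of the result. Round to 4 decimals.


Soft-thresholding with lambda = 4.86:
prox(6.4699) = sign(6.4699)*max(|6.4699| - 4.86, 0) = 1.6099
prox(-9.7296) = sign(-9.7296)*max(|-9.7296| - 4.86, 0) = -4.8696
prox(x) = [1.6099, -4.8696]
||prox(x)||_1 = 1.6099 + 4.8696 = 6.4795


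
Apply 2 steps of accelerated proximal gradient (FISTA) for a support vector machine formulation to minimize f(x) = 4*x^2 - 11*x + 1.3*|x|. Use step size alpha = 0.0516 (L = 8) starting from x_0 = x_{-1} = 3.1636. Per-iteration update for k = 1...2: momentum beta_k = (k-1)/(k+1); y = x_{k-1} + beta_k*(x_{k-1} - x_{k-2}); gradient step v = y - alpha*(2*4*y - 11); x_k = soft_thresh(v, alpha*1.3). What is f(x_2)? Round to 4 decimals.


FISTA on f(x) = 4*x^2 - 11*x + 1.3*|x|
L = 8, alpha = 0.0516
Iteration 1: beta = 0.0, y = 3.1636 + 0.0*(3.1636 - 3.1636) = 3.1636
  grad(y) = 14.3088, v = y - alpha*grad = 2.4253
  prox(v) = soft_thresh(2.4253, 0.0671) = 2.3582
Iteration 2: beta = 0.3333, y = 2.3582 + 0.3333*(2.3582 - 3.1636) = 2.0897
  grad(y) = 5.7177, v = y - alpha*grad = 1.7947
  prox(v) = soft_thresh(1.7947, 0.0671) = 1.7276
f(x_2) = 4*1.7276^2 - 11*1.7276 + 1.3*|1.7276| = -4.8193
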